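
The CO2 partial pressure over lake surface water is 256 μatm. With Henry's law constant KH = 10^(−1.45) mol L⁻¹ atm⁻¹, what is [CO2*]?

[CO2*] = 9.08 μmol/L

KH = 10^(−1.45) = 3.548×10^-2 mol L⁻¹ atm⁻¹
[CO2*] = KH · pCO2 = 3.548×10^-2 × 256×10^-6 atm = 9.08×10^-6 mol/L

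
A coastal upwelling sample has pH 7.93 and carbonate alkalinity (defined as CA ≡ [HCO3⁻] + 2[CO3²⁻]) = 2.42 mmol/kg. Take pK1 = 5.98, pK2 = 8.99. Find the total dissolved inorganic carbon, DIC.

DIC = 2.26 mmol/kg

CA = [HCO3⁻] + 2[CO3²⁻] = (α₁ + 2α₂)·DIC
At pH 7.93: [H⁺]/K1 = 10^-1.95 = 0.011220, K2/[H⁺] = 10^-1.06 = 0.087096
α₁ = 1/(1 + 0.011220 + 0.087096) = 1/1.0983 = 0.9105; α₂ = α₁·K2/[H⁺] = 0.07930
α₁ + 2α₂ = 1.0691
DIC = CA / (α₁ + 2α₂) = 2.42 / 1.0691 = 2.26 mmol/kg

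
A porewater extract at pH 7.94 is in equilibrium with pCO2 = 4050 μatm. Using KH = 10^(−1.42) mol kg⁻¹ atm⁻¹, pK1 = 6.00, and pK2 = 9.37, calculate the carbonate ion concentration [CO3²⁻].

[CO2*] = KH · pCO2 = 10^(−1.42) × 4050×10^-6 = 1.540×10^-4 mol/kg
α₀ = 1/(1 + K1/[H⁺] + K1K2/[H⁺]²) = 1/(1 + 10^+1.94 + 10^+0.51) = 0.01095
DIC = [CO2*]/α₀ = 1.540×10^-4 / 0.01095 = 14.06 mmol/kg
[CO3²⁻] = α₂·DIC; α₂ = 0.03543, so [CO3²⁻] = 0.03543 × 14.06 = 0.498 mmol/kg

[CO3²⁻] = 0.498 mmol/kg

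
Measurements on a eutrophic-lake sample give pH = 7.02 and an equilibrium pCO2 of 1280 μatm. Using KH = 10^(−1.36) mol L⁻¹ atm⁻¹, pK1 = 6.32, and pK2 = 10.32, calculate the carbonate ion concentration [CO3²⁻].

[CO3²⁻] = 0.140 μmol/L

[CO2*] = KH · pCO2 = 10^(−1.36) × 1280×10^-6 = 5.587×10^-5 mol/L
α₀ = 1/(1 + K1/[H⁺] + K1K2/[H⁺]²) = 1/(1 + 10^+0.70 + 10^-2.60) = 0.1663
DIC = [CO2*]/α₀ = 5.587×10^-5 / 0.1663 = 0.3360 mmol/L
[CO3²⁻] = α₂·DIC; α₂ = 0.0004176, so [CO3²⁻] = 0.0004176 × 0.3360 = 0.000140 mmol/L = 0.140 μmol/L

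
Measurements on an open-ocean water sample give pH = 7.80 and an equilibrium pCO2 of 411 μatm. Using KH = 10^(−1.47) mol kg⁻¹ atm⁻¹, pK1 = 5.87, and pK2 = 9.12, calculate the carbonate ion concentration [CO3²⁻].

[CO2*] = KH · pCO2 = 10^(−1.47) × 411×10^-6 = 1.393×10^-5 mol/kg
α₀ = 1/(1 + K1/[H⁺] + K1K2/[H⁺]²) = 1/(1 + 10^+1.93 + 10^+0.61) = 0.01109
DIC = [CO2*]/α₀ = 1.393×10^-5 / 0.01109 = 1.256 mmol/kg
[CO3²⁻] = α₂·DIC; α₂ = 0.04517, so [CO3²⁻] = 0.04517 × 1.256 = 0.0567 mmol/kg

[CO3²⁻] = 0.0567 mmol/kg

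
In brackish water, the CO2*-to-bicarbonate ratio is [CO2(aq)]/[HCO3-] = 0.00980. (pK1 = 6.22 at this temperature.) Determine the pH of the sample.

pH = 8.23

From K1 = [H⁺][HCO3-]/[CO2(aq)]:  pH = pK1 − log₁₀([CO2(aq)]/[HCO3-])
log₁₀(0.00980) = -2.009
pH = 6.22 − (-2.009) = 8.23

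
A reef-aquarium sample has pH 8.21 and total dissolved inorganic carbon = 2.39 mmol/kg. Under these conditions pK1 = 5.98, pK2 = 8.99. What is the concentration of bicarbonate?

α₁ = 1 / (1 + [H⁺]/K1 + K2/[H⁺]) = 1 / (1 + 10^-2.23 + 10^-0.78)
   = 1 / (1 + 0.0058884 + 0.16596) = 1/1.1718 = 0.8534
[HCO3⁻] = α₁ × DIC = 0.8534 × 2.39 = 2.04 mmol/kg

[HCO3⁻] = 2.04 mmol/kg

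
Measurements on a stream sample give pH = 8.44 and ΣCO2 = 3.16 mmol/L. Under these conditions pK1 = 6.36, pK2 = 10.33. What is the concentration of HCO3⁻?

[HCO3⁻] = 3.09 mmol/L

α₁ = 1 / (1 + [H⁺]/K1 + K2/[H⁺]) = 1 / (1 + 10^-2.08 + 10^-1.89)
   = 1 / (1 + 0.0083176 + 0.012882) = 1/1.0212 = 0.9792
[HCO3⁻] = α₁ × DIC = 0.9792 × 3.16 = 3.09 mmol/L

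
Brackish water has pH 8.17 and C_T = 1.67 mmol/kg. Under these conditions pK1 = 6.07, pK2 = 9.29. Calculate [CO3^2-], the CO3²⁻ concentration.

[CO3²⁻] = 0.117 mmol/kg

α₂ = 1 / (1 + [H⁺]/K2 + [H⁺]²/(K1K2)) = 1 / (1 + 10^+1.12 + 10^-0.98)
   = 1 / (1 + 13.183 + 0.10471) = 1/14.287 = 0.06999
[CO3²⁻] = α₂ × DIC = 0.06999 × 1.67 = 0.117 mmol/kg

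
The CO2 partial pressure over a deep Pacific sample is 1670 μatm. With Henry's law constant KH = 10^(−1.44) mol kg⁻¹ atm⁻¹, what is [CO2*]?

[CO2*] = 60.6 μmol/kg

KH = 10^(−1.44) = 3.631×10^-2 mol kg⁻¹ atm⁻¹
[CO2*] = KH · pCO2 = 3.631×10^-2 × 1670×10^-6 atm = 6.06×10^-5 mol/kg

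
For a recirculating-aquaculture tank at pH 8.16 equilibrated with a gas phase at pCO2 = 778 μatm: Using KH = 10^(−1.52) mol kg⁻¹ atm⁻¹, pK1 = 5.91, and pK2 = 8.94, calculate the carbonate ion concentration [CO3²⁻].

[CO2*] = KH · pCO2 = 10^(−1.52) × 778×10^-6 = 2.350×10^-5 mol/kg
α₀ = 1/(1 + K1/[H⁺] + K1K2/[H⁺]²) = 1/(1 + 10^+2.25 + 10^+1.47) = 0.004800
DIC = [CO2*]/α₀ = 2.350×10^-5 / 0.004800 = 4.895 mmol/kg
[CO3²⁻] = α₂·DIC; α₂ = 0.1417, so [CO3²⁻] = 0.1417 × 4.895 = 0.693 mmol/kg

[CO3²⁻] = 0.693 mmol/kg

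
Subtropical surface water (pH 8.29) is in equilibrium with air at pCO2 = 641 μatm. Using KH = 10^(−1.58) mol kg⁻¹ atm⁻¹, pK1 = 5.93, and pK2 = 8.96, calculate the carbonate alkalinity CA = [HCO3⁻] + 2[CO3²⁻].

CA = 5.51 mmol/kg

[CO2*] = KH · pCO2 = 10^(−1.58) × 641×10^-6 = 1.686×10^-5 mol/kg
α₀ = 1/(1 + K1/[H⁺] + K1K2/[H⁺]²) = 1/(1 + 10^+2.36 + 10^+1.69) = 0.003583
DIC = [CO2*]/α₀ = 1.686×10^-5 / 0.003583 = 4.705 mmol/kg
CA = (α₁ + 2α₂)·DIC = (0.8209 + 2×0.1755) × 4.705 = 5.51 mmol/kg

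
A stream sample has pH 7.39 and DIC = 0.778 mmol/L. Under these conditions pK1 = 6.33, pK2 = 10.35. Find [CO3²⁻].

α₂ = 1 / (1 + [H⁺]/K2 + [H⁺]²/(K1K2)) = 1 / (1 + 10^+2.96 + 10^+1.90)
   = 1 / (1 + 912.01 + 79.433) = 1/992.44 = 0.001008
[CO3²⁻] = α₂ × DIC = 0.001008 × 0.778 = 0.000784 mmol/L = 0.784 μmol/L

[CO3²⁻] = 0.784 μmol/L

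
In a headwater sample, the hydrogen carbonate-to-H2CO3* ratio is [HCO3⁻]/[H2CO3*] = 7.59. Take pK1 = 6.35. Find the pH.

pH = 7.23

From K1 = [H⁺][HCO3⁻]/[H2CO3*]:  pH = pK1 + log₁₀([HCO3⁻]/[H2CO3*])
log₁₀(7.59) = +0.880
pH = 6.35 + (+0.880) = 7.23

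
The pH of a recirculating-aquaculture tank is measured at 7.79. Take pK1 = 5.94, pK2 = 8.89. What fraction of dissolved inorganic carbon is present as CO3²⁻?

α₂ = 1 / (1 + [H⁺]/K2 + [H⁺]²/(K1K2)) = 1 / (1 + 10^+1.10 + 10^-0.75)
   = 1 / (1 + 12.589 + 0.17783) = 1/13.767 = 0.07264

α₂ = 0.0726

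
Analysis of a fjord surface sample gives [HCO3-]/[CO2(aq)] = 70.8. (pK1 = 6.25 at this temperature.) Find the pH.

From K1 = [H⁺][HCO3-]/[CO2(aq)]:  pH = pK1 + log₁₀([HCO3-]/[CO2(aq)])
log₁₀(70.8) = +1.850
pH = 6.25 + (+1.850) = 8.10

pH = 8.10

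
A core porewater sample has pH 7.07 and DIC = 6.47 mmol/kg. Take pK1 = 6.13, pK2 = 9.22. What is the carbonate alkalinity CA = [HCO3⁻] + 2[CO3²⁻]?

CA = 5.85 mmol/kg

CA = [HCO3⁻] + 2[CO3²⁻] = (α₁ + 2α₂)·DIC
At pH 7.07: [H⁺]/K1 = 10^-0.94 = 0.11482, K2/[H⁺] = 10^-2.15 = 0.0070795
α₁ = 1/(1 + 0.11482 + 0.0070795) = 1/1.1219 = 0.8913; α₂ = α₁·K2/[H⁺] = 0.006310
α₁ + 2α₂ = 0.9040
CA = 0.9040 × 6.47 = 5.85 mmol/kg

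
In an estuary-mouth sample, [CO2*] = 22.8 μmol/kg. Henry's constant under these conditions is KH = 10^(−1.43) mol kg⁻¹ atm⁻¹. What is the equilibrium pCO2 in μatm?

pCO2 = 614 μatm

KH = 10^(−1.43) = 3.715×10^-2 mol kg⁻¹ atm⁻¹
pCO2 = [CO2*]/KH = 22.8×10^-6 / 3.715×10^-2 = 6.14×10^-4 atm = 614 μatm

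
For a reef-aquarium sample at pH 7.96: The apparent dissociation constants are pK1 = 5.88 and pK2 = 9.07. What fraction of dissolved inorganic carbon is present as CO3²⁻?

α₂ = 1 / (1 + [H⁺]/K2 + [H⁺]²/(K1K2)) = 1 / (1 + 10^+1.11 + 10^-0.97)
   = 1 / (1 + 12.882 + 0.10715) = 1/13.990 = 0.07148

α₂ = 0.0715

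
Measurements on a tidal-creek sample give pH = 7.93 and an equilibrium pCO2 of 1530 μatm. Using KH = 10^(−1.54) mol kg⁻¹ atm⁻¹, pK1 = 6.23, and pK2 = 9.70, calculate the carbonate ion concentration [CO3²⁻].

[CO2*] = KH · pCO2 = 10^(−1.54) × 1530×10^-6 = 4.413×10^-5 mol/kg
α₀ = 1/(1 + K1/[H⁺] + K1K2/[H⁺]²) = 1/(1 + 10^+1.70 + 10^-0.07) = 0.01924
DIC = [CO2*]/α₀ = 4.413×10^-5 / 0.01924 = 2.293 mmol/kg
[CO3²⁻] = α₂·DIC; α₂ = 0.01638, so [CO3²⁻] = 0.01638 × 2.293 = 0.0376 mmol/kg

[CO3²⁻] = 0.0376 mmol/kg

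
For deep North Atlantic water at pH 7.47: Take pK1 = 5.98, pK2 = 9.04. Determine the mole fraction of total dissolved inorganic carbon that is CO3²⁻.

α₂ = 0.0254

α₂ = 1 / (1 + [H⁺]/K2 + [H⁺]²/(K1K2)) = 1 / (1 + 10^+1.57 + 10^+0.08)
   = 1 / (1 + 37.154 + 1.2023) = 1/39.356 = 0.02541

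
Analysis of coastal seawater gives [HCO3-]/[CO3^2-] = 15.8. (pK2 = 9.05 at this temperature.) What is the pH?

From K2 = [H⁺][CO3^2-]/[HCO3-]:  pH = pK2 − log₁₀([HCO3-]/[CO3^2-])
log₁₀(15.8) = +1.199
pH = 9.05 − (+1.199) = 7.85

pH = 7.85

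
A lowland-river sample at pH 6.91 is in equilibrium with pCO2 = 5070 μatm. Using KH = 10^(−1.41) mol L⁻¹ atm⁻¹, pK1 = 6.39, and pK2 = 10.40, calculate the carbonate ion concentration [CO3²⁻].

[CO2*] = KH · pCO2 = 10^(−1.41) × 5070×10^-6 = 1.972×10^-4 mol/L
α₀ = 1/(1 + K1/[H⁺] + K1K2/[H⁺]²) = 1/(1 + 10^+0.52 + 10^-2.97) = 0.2319
DIC = [CO2*]/α₀ = 1.972×10^-4 / 0.2319 = 0.8506 mmol/L
[CO3²⁻] = α₂·DIC; α₂ = 0.0002485, so [CO3²⁻] = 0.0002485 × 0.8506 = 0.000211 mmol/L = 0.211 μmol/L

[CO3²⁻] = 0.211 μmol/L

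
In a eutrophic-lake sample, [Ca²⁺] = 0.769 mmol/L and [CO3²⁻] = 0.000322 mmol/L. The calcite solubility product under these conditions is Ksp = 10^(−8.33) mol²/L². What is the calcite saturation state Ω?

Ksp = 10^(−8.33) = 4.677×10^-9
Ω = [Ca²⁺][CO3²⁻]/Ksp = (0.769×10^-3)(0.000322×10^-3) / 4.677×10^-9 = 0.0529

Ω = 0.0529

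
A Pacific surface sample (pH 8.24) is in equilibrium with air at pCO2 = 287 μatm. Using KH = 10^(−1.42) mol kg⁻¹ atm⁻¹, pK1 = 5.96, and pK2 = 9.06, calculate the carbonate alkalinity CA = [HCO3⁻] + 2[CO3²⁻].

[CO2*] = KH · pCO2 = 10^(−1.42) × 287×10^-6 = 1.091×10^-5 mol/kg
α₀ = 1/(1 + K1/[H⁺] + K1K2/[H⁺]²) = 1/(1 + 10^+2.28 + 10^+1.46) = 0.004537
DIC = [CO2*]/α₀ = 1.091×10^-5 / 0.004537 = 2.405 mmol/kg
CA = (α₁ + 2α₂)·DIC = (0.8646 + 2×0.1309) × 2.405 = 2.71 mmol/kg

CA = 2.71 mmol/kg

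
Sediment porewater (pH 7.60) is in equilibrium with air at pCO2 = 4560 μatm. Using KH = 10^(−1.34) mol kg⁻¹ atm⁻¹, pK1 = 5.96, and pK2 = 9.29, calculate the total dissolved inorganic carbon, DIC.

[CO2*] = KH · pCO2 = 10^(−1.34) × 4560×10^-6 = 2.084×10^-4 mol/kg
α₀ = 1/(1 + K1/[H⁺] + K1K2/[H⁺]²) = 1/(1 + 10^+1.64 + 10^-0.05) = 0.02196
DIC = [CO2*]/α₀ = 2.084×10^-4 / 0.02196 = 9.49 mmol/kg

DIC = 9.49 mmol/kg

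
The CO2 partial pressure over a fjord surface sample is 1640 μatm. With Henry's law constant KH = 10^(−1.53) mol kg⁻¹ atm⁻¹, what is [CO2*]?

[CO2*] = 48.4 μmol/kg

KH = 10^(−1.53) = 2.951×10^-2 mol kg⁻¹ atm⁻¹
[CO2*] = KH · pCO2 = 2.951×10^-2 × 1640×10^-6 atm = 4.84×10^-5 mol/kg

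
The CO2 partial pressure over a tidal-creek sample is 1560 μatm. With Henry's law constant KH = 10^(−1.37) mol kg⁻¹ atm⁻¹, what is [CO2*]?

KH = 10^(−1.37) = 4.266×10^-2 mol kg⁻¹ atm⁻¹
[CO2*] = KH · pCO2 = 4.266×10^-2 × 1560×10^-6 atm = 6.65×10^-5 mol/kg

[CO2*] = 66.5 μmol/kg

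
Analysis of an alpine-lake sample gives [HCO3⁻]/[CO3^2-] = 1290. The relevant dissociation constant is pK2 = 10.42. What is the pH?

From K2 = [H⁺][CO3^2-]/[HCO3⁻]:  pH = pK2 − log₁₀([HCO3⁻]/[CO3^2-])
log₁₀(1290) = +3.111
pH = 10.42 − (+3.111) = 7.31

pH = 7.31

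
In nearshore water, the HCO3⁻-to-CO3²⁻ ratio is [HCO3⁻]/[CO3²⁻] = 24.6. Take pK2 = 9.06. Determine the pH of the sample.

From K2 = [H⁺][CO3²⁻]/[HCO3⁻]:  pH = pK2 − log₁₀([HCO3⁻]/[CO3²⁻])
log₁₀(24.6) = +1.391
pH = 9.06 − (+1.391) = 7.67

pH = 7.67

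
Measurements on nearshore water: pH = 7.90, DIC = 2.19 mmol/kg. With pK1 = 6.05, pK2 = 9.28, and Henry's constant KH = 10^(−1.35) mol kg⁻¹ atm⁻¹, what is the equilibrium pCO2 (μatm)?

α₀ = 1 / (1 + K1/[H⁺] + K1K2/[H⁺]²) = 1 / (1 + 10^+1.85 + 10^+0.47)
   = 1 / (1 + 70.795 + 2.9512) = 1/74.746 = 0.01338
[CO2*] = α₀ × DIC = 0.01338 × 2.19 = 0.02930 mmol/kg
pCO2 = [CO2*]/KH = 2.930×10^-5 / 4.467×10^-2 = 656 μatm

pCO2 = 656 μatm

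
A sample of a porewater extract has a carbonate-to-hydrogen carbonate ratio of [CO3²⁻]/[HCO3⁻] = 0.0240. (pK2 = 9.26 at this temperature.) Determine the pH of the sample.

pH = 7.64

From K2 = [H⁺][CO3²⁻]/[HCO3⁻]:  pH = pK2 + log₁₀([CO3²⁻]/[HCO3⁻])
log₁₀(0.0240) = -1.620
pH = 9.26 + (-1.620) = 7.64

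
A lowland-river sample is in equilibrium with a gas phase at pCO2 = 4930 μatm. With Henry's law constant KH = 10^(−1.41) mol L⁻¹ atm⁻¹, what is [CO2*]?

KH = 10^(−1.41) = 3.890×10^-2 mol L⁻¹ atm⁻¹
[CO2*] = KH · pCO2 = 3.890×10^-2 × 4930×10^-6 atm = 1.92×10^-4 mol/L

[CO2*] = 192 μmol/L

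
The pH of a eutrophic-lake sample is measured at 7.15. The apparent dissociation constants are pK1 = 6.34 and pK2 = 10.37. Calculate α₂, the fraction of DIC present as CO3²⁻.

α₂ = 1 / (1 + [H⁺]/K2 + [H⁺]²/(K1K2)) = 1 / (1 + 10^+3.22 + 10^+2.41)
   = 1 / (1 + 1659.6 + 257.04) = 1/1917.6 = 0.0005215

α₂ = 0.000521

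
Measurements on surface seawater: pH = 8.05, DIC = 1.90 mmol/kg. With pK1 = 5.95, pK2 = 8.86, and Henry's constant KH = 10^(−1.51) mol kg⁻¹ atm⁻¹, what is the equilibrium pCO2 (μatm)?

α₀ = 1 / (1 + K1/[H⁺] + K1K2/[H⁺]²) = 1 / (1 + 10^+2.10 + 10^+1.29)
   = 1 / (1 + 125.89 + 19.498) = 1/146.39 = 0.006831
[CO2*] = α₀ × DIC = 0.006831 × 1.90 = 0.01298 mmol/kg = 12.98 μmol/kg
pCO2 = [CO2*]/KH = 1.298×10^-5 / 3.090×10^-2 = 420 μatm

pCO2 = 420 μatm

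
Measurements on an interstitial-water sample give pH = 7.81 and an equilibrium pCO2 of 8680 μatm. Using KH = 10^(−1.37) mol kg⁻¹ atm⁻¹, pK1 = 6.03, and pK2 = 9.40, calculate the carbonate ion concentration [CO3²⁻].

[CO2*] = KH · pCO2 = 10^(−1.37) × 8680×10^-6 = 3.703×10^-4 mol/kg
α₀ = 1/(1 + K1/[H⁺] + K1K2/[H⁺]²) = 1/(1 + 10^+1.78 + 10^+0.19) = 0.01592
DIC = [CO2*]/α₀ = 3.703×10^-4 / 0.01592 = 23.25 mmol/kg
[CO3²⁻] = α₂·DIC; α₂ = 0.02466, so [CO3²⁻] = 0.02466 × 23.25 = 0.573 mmol/kg

[CO3²⁻] = 0.573 mmol/kg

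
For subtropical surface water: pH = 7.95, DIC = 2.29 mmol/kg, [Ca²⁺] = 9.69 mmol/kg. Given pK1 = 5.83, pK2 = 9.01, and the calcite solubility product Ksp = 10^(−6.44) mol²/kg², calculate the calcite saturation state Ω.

Ω = 4.86

α₂ = 1 / (1 + [H⁺]/K2 + [H⁺]²/(K1K2)) = 1 / (1 + 10^+1.06 + 10^-1.06)
   = 1 / (1 + 11.482 + 0.087096) = 1/12.569 = 0.07956
[CO3²⁻] = α₂ × DIC = 0.07956 × 2.29 = 0.1822 mmol/kg
Ksp = 10^(−6.44) = 3.631×10^-7
Ω = [Ca²⁺][CO3²⁻]/Ksp = (9.69×10^-3)(1.822×10^-4) / 3.631×10^-7 = 4.86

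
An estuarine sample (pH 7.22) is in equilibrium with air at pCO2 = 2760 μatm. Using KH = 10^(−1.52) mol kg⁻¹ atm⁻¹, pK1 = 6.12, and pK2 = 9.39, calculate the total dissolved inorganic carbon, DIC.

DIC = 1.14 mmol/kg

[CO2*] = KH · pCO2 = 10^(−1.52) × 2760×10^-6 = 8.335×10^-5 mol/kg
α₀ = 1/(1 + K1/[H⁺] + K1K2/[H⁺]²) = 1/(1 + 10^+1.10 + 10^-1.07) = 0.07313
DIC = [CO2*]/α₀ = 8.335×10^-5 / 0.07313 = 1.14 mmol/kg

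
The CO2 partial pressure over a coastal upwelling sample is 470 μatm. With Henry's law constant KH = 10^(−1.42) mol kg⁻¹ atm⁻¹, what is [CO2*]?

KH = 10^(−1.42) = 3.802×10^-2 mol kg⁻¹ atm⁻¹
[CO2*] = KH · pCO2 = 3.802×10^-2 × 470×10^-6 atm = 1.79×10^-5 mol/kg

[CO2*] = 17.9 μmol/kg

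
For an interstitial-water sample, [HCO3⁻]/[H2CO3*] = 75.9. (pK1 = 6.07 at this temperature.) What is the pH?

From K1 = [H⁺][HCO3⁻]/[H2CO3*]:  pH = pK1 + log₁₀([HCO3⁻]/[H2CO3*])
log₁₀(75.9) = +1.880
pH = 6.07 + (+1.880) = 7.95

pH = 7.95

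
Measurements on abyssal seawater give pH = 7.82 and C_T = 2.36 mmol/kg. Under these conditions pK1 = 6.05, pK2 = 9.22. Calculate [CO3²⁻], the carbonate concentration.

[CO3²⁻] = 0.0889 mmol/kg

α₂ = 1 / (1 + [H⁺]/K2 + [H⁺]²/(K1K2)) = 1 / (1 + 10^+1.40 + 10^-0.37)
   = 1 / (1 + 25.119 + 0.42658) = 1/26.545 = 0.03767
[CO3²⁻] = α₂ × DIC = 0.03767 × 2.36 = 0.0889 mmol/kg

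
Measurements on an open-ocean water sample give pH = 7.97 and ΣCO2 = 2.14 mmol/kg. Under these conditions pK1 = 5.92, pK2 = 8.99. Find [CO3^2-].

[CO3²⁻] = 0.185 mmol/kg

α₂ = 1 / (1 + [H⁺]/K2 + [H⁺]²/(K1K2)) = 1 / (1 + 10^+1.02 + 10^-1.03)
   = 1 / (1 + 10.471 + 0.093325) = 1/11.565 = 0.08647
[CO3²⁻] = α₂ × DIC = 0.08647 × 2.14 = 0.185 mmol/kg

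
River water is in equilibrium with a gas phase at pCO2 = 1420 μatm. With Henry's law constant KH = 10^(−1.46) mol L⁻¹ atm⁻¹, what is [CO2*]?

KH = 10^(−1.46) = 3.467×10^-2 mol L⁻¹ atm⁻¹
[CO2*] = KH · pCO2 = 3.467×10^-2 × 1420×10^-6 atm = 4.92×10^-5 mol/L

[CO2*] = 49.2 μmol/L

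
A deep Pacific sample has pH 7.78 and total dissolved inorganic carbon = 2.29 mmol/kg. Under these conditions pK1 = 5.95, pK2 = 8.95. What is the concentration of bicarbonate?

α₁ = 1 / (1 + [H⁺]/K1 + K2/[H⁺]) = 1 / (1 + 10^-1.83 + 10^-1.17)
   = 1 / (1 + 0.014791 + 0.067608) = 1/1.0824 = 0.9239
[HCO3⁻] = α₁ × DIC = 0.9239 × 2.29 = 2.12 mmol/kg

[HCO3⁻] = 2.12 mmol/kg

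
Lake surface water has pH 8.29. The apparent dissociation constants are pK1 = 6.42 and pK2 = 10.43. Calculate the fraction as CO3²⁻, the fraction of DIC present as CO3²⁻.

α₂ = 0.00710

α₂ = 1 / (1 + [H⁺]/K2 + [H⁺]²/(K1K2)) = 1 / (1 + 10^+2.14 + 10^+0.27)
   = 1 / (1 + 138.04 + 1.8621) = 1/140.90 = 0.007097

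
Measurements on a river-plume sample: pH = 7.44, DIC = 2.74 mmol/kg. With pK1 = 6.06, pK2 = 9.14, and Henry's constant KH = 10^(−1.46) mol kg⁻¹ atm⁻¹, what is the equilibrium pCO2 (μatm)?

α₀ = 1 / (1 + K1/[H⁺] + K1K2/[H⁺]²) = 1 / (1 + 10^+1.38 + 10^-0.32)
   = 1 / (1 + 23.988 + 0.47863) = 1/25.467 = 0.03927
[CO2*] = α₀ × DIC = 0.03927 × 2.74 = 0.1076 mmol/kg
pCO2 = [CO2*]/KH = 1.076×10^-4 / 3.467×10^-2 = 3100 μatm

pCO2 = 3100 μatm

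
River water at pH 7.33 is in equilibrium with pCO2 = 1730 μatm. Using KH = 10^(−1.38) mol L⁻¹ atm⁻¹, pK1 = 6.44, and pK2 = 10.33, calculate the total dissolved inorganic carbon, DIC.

DIC = 0.632 mmol/L

[CO2*] = KH · pCO2 = 10^(−1.38) × 1730×10^-6 = 7.212×10^-5 mol/L
α₀ = 1/(1 + K1/[H⁺] + K1K2/[H⁺]²) = 1/(1 + 10^+0.89 + 10^-2.11) = 0.1140
DIC = [CO2*]/α₀ = 7.212×10^-5 / 0.1140 = 0.632 mmol/L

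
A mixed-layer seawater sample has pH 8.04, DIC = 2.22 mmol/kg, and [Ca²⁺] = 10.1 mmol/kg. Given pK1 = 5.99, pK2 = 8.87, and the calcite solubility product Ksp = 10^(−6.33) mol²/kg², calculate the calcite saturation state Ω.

Ω = 6.13

α₂ = 1 / (1 + [H⁺]/K2 + [H⁺]²/(K1K2)) = 1 / (1 + 10^+0.83 + 10^-1.22)
   = 1 / (1 + 6.7608 + 0.060256) = 1/7.8211 = 0.1279
[CO3²⁻] = α₂ × DIC = 0.1279 × 2.22 = 0.2838 mmol/kg
Ksp = 10^(−6.33) = 4.677×10^-7
Ω = [Ca²⁺][CO3²⁻]/Ksp = (10.1×10^-3)(2.838×10^-4) / 4.677×10^-7 = 6.13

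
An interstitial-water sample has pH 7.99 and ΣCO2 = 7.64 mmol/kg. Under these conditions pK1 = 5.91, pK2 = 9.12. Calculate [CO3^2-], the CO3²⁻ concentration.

α₂ = 1 / (1 + [H⁺]/K2 + [H⁺]²/(K1K2)) = 1 / (1 + 10^+1.13 + 10^-0.95)
   = 1 / (1 + 13.490 + 0.11220) = 1/14.602 = 0.06848
[CO3²⁻] = α₂ × DIC = 0.06848 × 7.64 = 0.523 mmol/kg

[CO3²⁻] = 0.523 mmol/kg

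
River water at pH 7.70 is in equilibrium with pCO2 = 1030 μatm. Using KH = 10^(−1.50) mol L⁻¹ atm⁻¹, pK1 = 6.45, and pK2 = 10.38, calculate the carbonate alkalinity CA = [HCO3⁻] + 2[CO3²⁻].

[CO2*] = KH · pCO2 = 10^(−1.50) × 1030×10^-6 = 3.257×10^-5 mol/L
α₀ = 1/(1 + K1/[H⁺] + K1K2/[H⁺]²) = 1/(1 + 10^+1.25 + 10^-1.43) = 0.05314
DIC = [CO2*]/α₀ = 3.257×10^-5 / 0.05314 = 0.6130 mmol/L
CA = (α₁ + 2α₂)·DIC = (0.9449 + 2×0.001974) × 0.6130 = 0.582 mmol/L

CA = 0.582 mmol/L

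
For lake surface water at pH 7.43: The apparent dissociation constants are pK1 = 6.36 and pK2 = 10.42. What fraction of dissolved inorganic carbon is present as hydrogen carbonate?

α₁ = 1 / (1 + [H⁺]/K1 + K2/[H⁺]) = 1 / (1 + 10^-1.07 + 10^-2.99)
   = 1 / (1 + 0.085114 + 0.0010233) = 1/1.0861 = 0.9207

α₁ = 0.921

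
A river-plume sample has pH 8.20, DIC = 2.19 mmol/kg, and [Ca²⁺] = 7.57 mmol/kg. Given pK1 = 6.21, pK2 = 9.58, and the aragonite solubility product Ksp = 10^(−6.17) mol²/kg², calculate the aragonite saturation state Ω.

Ω = 0.972

α₂ = 1 / (1 + [H⁺]/K2 + [H⁺]²/(K1K2)) = 1 / (1 + 10^+1.38 + 10^-0.61)
   = 1 / (1 + 23.988 + 0.24547) = 1/25.234 = 0.03963
[CO3²⁻] = α₂ × DIC = 0.03963 × 2.19 = 0.08679 mmol/kg
Ksp = 10^(−6.17) = 6.761×10^-7
Ω = [Ca²⁺][CO3²⁻]/Ksp = (7.57×10^-3)(8.679×10^-5) / 6.761×10^-7 = 0.972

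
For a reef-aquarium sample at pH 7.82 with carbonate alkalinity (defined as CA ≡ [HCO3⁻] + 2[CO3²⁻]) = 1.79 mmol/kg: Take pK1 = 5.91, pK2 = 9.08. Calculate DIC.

CA = [HCO3⁻] + 2[CO3²⁻] = (α₁ + 2α₂)·DIC
At pH 7.82: [H⁺]/K1 = 10^-1.91 = 0.012303, K2/[H⁺] = 10^-1.26 = 0.054954
α₁ = 1/(1 + 0.012303 + 0.054954) = 1/1.0673 = 0.9370; α₂ = α₁·K2/[H⁺] = 0.05149
α₁ + 2α₂ = 1.0400
DIC = CA / (α₁ + 2α₂) = 1.79 / 1.0400 = 1.72 mmol/kg

DIC = 1.72 mmol/kg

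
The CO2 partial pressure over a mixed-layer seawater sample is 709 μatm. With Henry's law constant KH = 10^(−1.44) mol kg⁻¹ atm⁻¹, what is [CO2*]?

KH = 10^(−1.44) = 3.631×10^-2 mol kg⁻¹ atm⁻¹
[CO2*] = KH · pCO2 = 3.631×10^-2 × 709×10^-6 atm = 2.57×10^-5 mol/kg

[CO2*] = 25.7 μmol/kg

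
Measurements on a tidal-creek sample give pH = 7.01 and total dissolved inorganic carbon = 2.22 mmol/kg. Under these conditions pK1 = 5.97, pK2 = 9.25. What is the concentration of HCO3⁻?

α₁ = 1 / (1 + [H⁺]/K1 + K2/[H⁺]) = 1 / (1 + 10^-1.04 + 10^-2.24)
   = 1 / (1 + 0.091201 + 0.0057544) = 1/1.0970 = 0.9116
[HCO3⁻] = α₁ × DIC = 0.9116 × 2.22 = 2.02 mmol/kg

[HCO3⁻] = 2.02 mmol/kg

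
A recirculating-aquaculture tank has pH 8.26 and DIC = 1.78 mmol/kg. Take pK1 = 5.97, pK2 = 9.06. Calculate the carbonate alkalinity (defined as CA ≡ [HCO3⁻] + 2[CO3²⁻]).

CA = 2.01 mmol/kg

CA = [HCO3⁻] + 2[CO3²⁻] = (α₁ + 2α₂)·DIC
At pH 8.26: [H⁺]/K1 = 10^-2.29 = 0.0051286, K2/[H⁺] = 10^-0.80 = 0.15849
α₁ = 1/(1 + 0.0051286 + 0.15849) = 1/1.1636 = 0.8594; α₂ = α₁·K2/[H⁺] = 0.1362
α₁ + 2α₂ = 1.1318
CA = 1.1318 × 1.78 = 2.01 mmol/kg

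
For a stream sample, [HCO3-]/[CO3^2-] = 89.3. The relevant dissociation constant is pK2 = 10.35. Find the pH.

pH = 8.40

From K2 = [H⁺][CO3^2-]/[HCO3-]:  pH = pK2 − log₁₀([HCO3-]/[CO3^2-])
log₁₀(89.3) = +1.951
pH = 10.35 − (+1.951) = 8.40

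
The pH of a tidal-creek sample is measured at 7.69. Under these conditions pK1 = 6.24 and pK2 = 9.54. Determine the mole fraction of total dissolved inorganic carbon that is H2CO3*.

α₀ = 1 / (1 + K1/[H⁺] + K1K2/[H⁺]²) = 1 / (1 + 10^+1.45 + 10^-0.40)
   = 1 / (1 + 28.184 + 0.39811) = 1/29.582 = 0.03380

α₀ = 0.0338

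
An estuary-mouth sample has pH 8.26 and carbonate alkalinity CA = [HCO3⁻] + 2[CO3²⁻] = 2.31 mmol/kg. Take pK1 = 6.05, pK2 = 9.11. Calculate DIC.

DIC = 2.07 mmol/kg

CA = [HCO3⁻] + 2[CO3²⁻] = (α₁ + 2α₂)·DIC
At pH 8.26: [H⁺]/K1 = 10^-2.21 = 0.0061660, K2/[H⁺] = 10^-0.85 = 0.14125
α₁ = 1/(1 + 0.0061660 + 0.14125) = 1/1.1474 = 0.8715; α₂ = α₁·K2/[H⁺] = 0.1231
α₁ + 2α₂ = 1.1177
DIC = CA / (α₁ + 2α₂) = 2.31 / 1.1177 = 2.07 mmol/kg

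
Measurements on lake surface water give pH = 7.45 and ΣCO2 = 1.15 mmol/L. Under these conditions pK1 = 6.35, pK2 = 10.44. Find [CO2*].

[CO2*] = 0.0845 mmol/L

α₀ = 1 / (1 + K1/[H⁺] + K1K2/[H⁺]²) = 1 / (1 + 10^+1.10 + 10^-1.89)
   = 1 / (1 + 12.589 + 0.012882) = 1/13.602 = 0.07352
[CO2*] = α₀ × DIC = 0.07352 × 1.15 = 0.0845 mmol/L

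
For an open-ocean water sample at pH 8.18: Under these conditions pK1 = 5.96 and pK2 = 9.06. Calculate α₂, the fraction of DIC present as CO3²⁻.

α₂ = 0.116

α₂ = 1 / (1 + [H⁺]/K2 + [H⁺]²/(K1K2)) = 1 / (1 + 10^+0.88 + 10^-1.34)
   = 1 / (1 + 7.5858 + 0.045709) = 1/8.6315 = 0.1159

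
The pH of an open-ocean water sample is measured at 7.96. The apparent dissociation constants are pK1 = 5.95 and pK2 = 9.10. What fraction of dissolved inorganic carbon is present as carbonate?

α₂ = 0.0669

α₂ = 1 / (1 + [H⁺]/K2 + [H⁺]²/(K1K2)) = 1 / (1 + 10^+1.14 + 10^-0.87)
   = 1 / (1 + 13.804 + 0.13490) = 1/14.939 = 0.06694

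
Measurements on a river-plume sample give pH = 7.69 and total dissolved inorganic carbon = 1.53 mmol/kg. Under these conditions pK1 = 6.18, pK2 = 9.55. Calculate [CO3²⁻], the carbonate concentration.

[CO3²⁻] = 0.0202 mmol/kg

α₂ = 1 / (1 + [H⁺]/K2 + [H⁺]²/(K1K2)) = 1 / (1 + 10^+1.86 + 10^+0.35)
   = 1 / (1 + 72.444 + 2.2387) = 1/75.682 = 0.01321
[CO3²⁻] = α₂ × DIC = 0.01321 × 1.53 = 0.0202 mmol/kg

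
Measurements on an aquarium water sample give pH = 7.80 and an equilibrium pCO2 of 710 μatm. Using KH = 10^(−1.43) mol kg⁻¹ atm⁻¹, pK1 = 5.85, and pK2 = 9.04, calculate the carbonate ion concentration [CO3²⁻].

[CO2*] = KH · pCO2 = 10^(−1.43) × 710×10^-6 = 2.638×10^-5 mol/kg
α₀ = 1/(1 + K1/[H⁺] + K1K2/[H⁺]²) = 1/(1 + 10^+1.95 + 10^+0.71) = 0.01050
DIC = [CO2*]/α₀ = 2.638×10^-5 / 0.01050 = 2.513 mmol/kg
[CO3²⁻] = α₂·DIC; α₂ = 0.05384, so [CO3²⁻] = 0.05384 × 2.513 = 0.135 mmol/kg

[CO3²⁻] = 0.135 mmol/kg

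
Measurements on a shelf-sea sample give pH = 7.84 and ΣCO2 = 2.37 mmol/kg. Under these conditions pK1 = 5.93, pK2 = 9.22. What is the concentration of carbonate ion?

α₂ = 1 / (1 + [H⁺]/K2 + [H⁺]²/(K1K2)) = 1 / (1 + 10^+1.38 + 10^-0.53)
   = 1 / (1 + 23.988 + 0.29512) = 1/25.283 = 0.03955
[CO3²⁻] = α₂ × DIC = 0.03955 × 2.37 = 0.0937 mmol/kg

[CO3²⁻] = 0.0937 mmol/kg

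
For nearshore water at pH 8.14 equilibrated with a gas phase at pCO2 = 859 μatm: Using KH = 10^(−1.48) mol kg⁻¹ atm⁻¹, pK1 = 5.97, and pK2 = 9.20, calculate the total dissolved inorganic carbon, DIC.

DIC = 4.60 mmol/kg

[CO2*] = KH · pCO2 = 10^(−1.48) × 859×10^-6 = 2.844×10^-5 mol/kg
α₀ = 1/(1 + K1/[H⁺] + K1K2/[H⁺]²) = 1/(1 + 10^+2.17 + 10^+1.11) = 0.006181
DIC = [CO2*]/α₀ = 2.844×10^-5 / 0.006181 = 4.60 mmol/kg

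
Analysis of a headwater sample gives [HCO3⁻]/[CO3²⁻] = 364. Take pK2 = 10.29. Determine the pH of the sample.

From K2 = [H⁺][CO3²⁻]/[HCO3⁻]:  pH = pK2 − log₁₀([HCO3⁻]/[CO3²⁻])
log₁₀(364) = +2.561
pH = 10.29 − (+2.561) = 7.73

pH = 7.73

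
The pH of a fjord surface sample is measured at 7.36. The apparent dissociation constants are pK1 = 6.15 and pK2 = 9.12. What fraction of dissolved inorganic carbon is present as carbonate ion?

α₂ = 1 / (1 + [H⁺]/K2 + [H⁺]²/(K1K2)) = 1 / (1 + 10^+1.76 + 10^+0.55)
   = 1 / (1 + 57.544 + 3.5481) = 1/62.092 = 0.01611

α₂ = 0.0161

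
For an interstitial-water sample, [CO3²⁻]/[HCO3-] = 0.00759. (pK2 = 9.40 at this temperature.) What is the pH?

pH = 7.28

From K2 = [H⁺][CO3²⁻]/[HCO3-]:  pH = pK2 + log₁₀([CO3²⁻]/[HCO3-])
log₁₀(0.00759) = -2.120
pH = 9.40 + (-2.120) = 7.28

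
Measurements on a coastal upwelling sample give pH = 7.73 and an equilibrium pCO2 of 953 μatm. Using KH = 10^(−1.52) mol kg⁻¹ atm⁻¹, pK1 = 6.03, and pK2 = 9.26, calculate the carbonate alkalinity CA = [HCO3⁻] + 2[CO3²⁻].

CA = 1.53 mmol/kg

[CO2*] = KH · pCO2 = 10^(−1.52) × 953×10^-6 = 2.878×10^-5 mol/kg
α₀ = 1/(1 + K1/[H⁺] + K1K2/[H⁺]²) = 1/(1 + 10^+1.70 + 10^+0.17) = 0.01901
DIC = [CO2*]/α₀ = 2.878×10^-5 / 0.01901 = 1.514 mmol/kg
CA = (α₁ + 2α₂)·DIC = (0.9529 + 2×0.02812) × 1.514 = 1.53 mmol/kg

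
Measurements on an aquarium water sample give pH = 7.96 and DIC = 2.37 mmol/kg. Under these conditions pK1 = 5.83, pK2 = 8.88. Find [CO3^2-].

α₂ = 1 / (1 + [H⁺]/K2 + [H⁺]²/(K1K2)) = 1 / (1 + 10^+0.92 + 10^-1.21)
   = 1 / (1 + 8.3176 + 0.061660) = 1/9.3793 = 0.1066
[CO3²⁻] = α₂ × DIC = 0.1066 × 2.37 = 0.253 mmol/kg

[CO3²⁻] = 0.253 mmol/kg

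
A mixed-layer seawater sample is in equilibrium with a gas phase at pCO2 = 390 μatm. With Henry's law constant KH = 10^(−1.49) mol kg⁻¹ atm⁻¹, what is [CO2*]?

[CO2*] = 12.6 μmol/kg

KH = 10^(−1.49) = 3.236×10^-2 mol kg⁻¹ atm⁻¹
[CO2*] = KH · pCO2 = 3.236×10^-2 × 390×10^-6 atm = 1.26×10^-5 mol/kg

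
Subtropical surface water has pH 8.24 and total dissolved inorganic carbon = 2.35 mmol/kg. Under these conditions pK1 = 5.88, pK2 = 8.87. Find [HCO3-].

α₁ = 1 / (1 + [H⁺]/K1 + K2/[H⁺]) = 1 / (1 + 10^-2.36 + 10^-0.63)
   = 1 / (1 + 0.0043652 + 0.23442) = 1/1.2388 = 0.8072
[HCO3⁻] = α₁ × DIC = 0.8072 × 2.35 = 1.90 mmol/kg

[HCO3⁻] = 1.90 mmol/kg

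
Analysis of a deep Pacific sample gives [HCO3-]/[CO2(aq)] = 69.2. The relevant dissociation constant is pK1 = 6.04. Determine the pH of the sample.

pH = 7.88

From K1 = [H⁺][HCO3-]/[CO2(aq)]:  pH = pK1 + log₁₀([HCO3-]/[CO2(aq)])
log₁₀(69.2) = +1.840
pH = 6.04 + (+1.840) = 7.88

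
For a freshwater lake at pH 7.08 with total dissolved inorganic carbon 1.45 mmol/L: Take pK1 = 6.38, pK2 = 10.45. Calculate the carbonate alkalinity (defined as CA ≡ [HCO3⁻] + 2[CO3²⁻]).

CA = [HCO3⁻] + 2[CO3²⁻] = (α₁ + 2α₂)·DIC
At pH 7.08: [H⁺]/K1 = 10^-0.70 = 0.19953, K2/[H⁺] = 10^-3.37 = 0.00042658
α₁ = 1/(1 + 0.19953 + 0.00042658) = 1/1.2000 = 0.8334; α₂ = α₁·K2/[H⁺] = 0.0003555
α₁ + 2α₂ = 0.8341
CA = 0.8341 × 1.45 = 1.21 mmol/L

CA = 1.21 mmol/L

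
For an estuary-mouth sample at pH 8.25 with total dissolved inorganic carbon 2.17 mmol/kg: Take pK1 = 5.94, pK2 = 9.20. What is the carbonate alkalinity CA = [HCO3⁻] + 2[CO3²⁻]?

CA = 2.38 mmol/kg

CA = [HCO3⁻] + 2[CO3²⁻] = (α₁ + 2α₂)·DIC
At pH 8.25: [H⁺]/K1 = 10^-2.31 = 0.0048978, K2/[H⁺] = 10^-0.95 = 0.11220
α₁ = 1/(1 + 0.0048978 + 0.11220) = 1/1.1171 = 0.8952; α₂ = α₁·K2/[H⁺] = 0.1004
α₁ + 2α₂ = 1.0961
CA = 1.0961 × 2.17 = 2.38 mmol/kg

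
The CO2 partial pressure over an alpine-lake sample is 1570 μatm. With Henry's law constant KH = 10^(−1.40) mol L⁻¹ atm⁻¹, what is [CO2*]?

KH = 10^(−1.40) = 3.981×10^-2 mol L⁻¹ atm⁻¹
[CO2*] = KH · pCO2 = 3.981×10^-2 × 1570×10^-6 atm = 6.25×10^-5 mol/L

[CO2*] = 62.5 μmol/L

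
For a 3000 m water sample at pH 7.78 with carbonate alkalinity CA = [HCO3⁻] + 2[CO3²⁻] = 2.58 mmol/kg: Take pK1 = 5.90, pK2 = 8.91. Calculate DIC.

DIC = 2.44 mmol/kg

CA = [HCO3⁻] + 2[CO3²⁻] = (α₁ + 2α₂)·DIC
At pH 7.78: [H⁺]/K1 = 10^-1.88 = 0.013183, K2/[H⁺] = 10^-1.13 = 0.074131
α₁ = 1/(1 + 0.013183 + 0.074131) = 1/1.0873 = 0.9197; α₂ = α₁·K2/[H⁺] = 0.06818
α₁ + 2α₂ = 1.0561
DIC = CA / (α₁ + 2α₂) = 2.58 / 1.0561 = 2.44 mmol/kg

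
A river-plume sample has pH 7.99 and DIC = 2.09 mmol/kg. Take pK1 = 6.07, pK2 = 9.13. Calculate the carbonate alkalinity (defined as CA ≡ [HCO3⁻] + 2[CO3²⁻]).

CA = [HCO3⁻] + 2[CO3²⁻] = (α₁ + 2α₂)·DIC
At pH 7.99: [H⁺]/K1 = 10^-1.92 = 0.012023, K2/[H⁺] = 10^-1.14 = 0.072444
α₁ = 1/(1 + 0.012023 + 0.072444) = 1/1.0845 = 0.9221; α₂ = α₁·K2/[H⁺] = 0.06680
α₁ + 2α₂ = 1.0557
CA = 1.0557 × 2.09 = 2.21 mmol/kg

CA = 2.21 mmol/kg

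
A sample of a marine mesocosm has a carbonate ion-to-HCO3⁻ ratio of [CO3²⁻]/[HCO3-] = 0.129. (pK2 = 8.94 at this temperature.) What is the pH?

pH = 8.05

From K2 = [H⁺][CO3²⁻]/[HCO3-]:  pH = pK2 + log₁₀([CO3²⁻]/[HCO3-])
log₁₀(0.129) = -0.889
pH = 8.94 + (-0.889) = 8.05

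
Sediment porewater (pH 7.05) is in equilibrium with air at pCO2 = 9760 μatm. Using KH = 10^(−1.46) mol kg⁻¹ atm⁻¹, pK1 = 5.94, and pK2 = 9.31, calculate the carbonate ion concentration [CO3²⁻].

[CO3²⁻] = 0.0240 mmol/kg

[CO2*] = KH · pCO2 = 10^(−1.46) × 9760×10^-6 = 3.384×10^-4 mol/kg
α₀ = 1/(1 + K1/[H⁺] + K1K2/[H⁺]²) = 1/(1 + 10^+1.11 + 10^-1.15) = 0.07167
DIC = [CO2*]/α₀ = 3.384×10^-4 / 0.07167 = 4.722 mmol/kg
[CO3²⁻] = α₂·DIC; α₂ = 0.005074, so [CO3²⁻] = 0.005074 × 4.722 = 0.0240 mmol/kg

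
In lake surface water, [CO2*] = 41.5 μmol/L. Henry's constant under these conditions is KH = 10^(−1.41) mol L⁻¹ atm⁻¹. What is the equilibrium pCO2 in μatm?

KH = 10^(−1.41) = 3.890×10^-2 mol L⁻¹ atm⁻¹
pCO2 = [CO2*]/KH = 41.5×10^-6 / 3.890×10^-2 = 1.07×10^-3 atm = 1070 μatm

pCO2 = 1070 μatm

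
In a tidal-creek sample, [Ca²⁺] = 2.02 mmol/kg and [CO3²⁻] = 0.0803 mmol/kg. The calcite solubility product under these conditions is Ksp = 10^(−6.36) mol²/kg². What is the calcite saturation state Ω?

Ksp = 10^(−6.36) = 4.365×10^-7
Ω = [Ca²⁺][CO3²⁻]/Ksp = (2.02×10^-3)(0.0803×10^-3) / 4.365×10^-7 = 0.372

Ω = 0.372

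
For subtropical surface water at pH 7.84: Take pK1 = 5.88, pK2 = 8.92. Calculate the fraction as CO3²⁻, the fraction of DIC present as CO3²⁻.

α₂ = 1 / (1 + [H⁺]/K2 + [H⁺]²/(K1K2)) = 1 / (1 + 10^+1.08 + 10^-0.88)
   = 1 / (1 + 12.023 + 0.13183) = 1/13.154 = 0.07602

α₂ = 0.0760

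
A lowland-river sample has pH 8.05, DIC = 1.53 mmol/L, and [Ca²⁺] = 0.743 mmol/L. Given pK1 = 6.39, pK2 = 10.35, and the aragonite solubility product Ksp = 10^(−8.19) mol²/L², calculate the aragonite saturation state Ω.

Ω = 0.859

α₂ = 1 / (1 + [H⁺]/K2 + [H⁺]²/(K1K2)) = 1 / (1 + 10^+2.30 + 10^+0.64)
   = 1 / (1 + 199.53 + 4.3652) = 1/204.89 = 0.004881
[CO3²⁻] = α₂ × DIC = 0.004881 × 1.53 = 0.007467 mmol/L = 7.467 μmol/L
Ksp = 10^(−8.19) = 6.457×10^-9
Ω = [Ca²⁺][CO3²⁻]/Ksp = (0.743×10^-3)(7.467×10^-6) / 6.457×10^-9 = 0.859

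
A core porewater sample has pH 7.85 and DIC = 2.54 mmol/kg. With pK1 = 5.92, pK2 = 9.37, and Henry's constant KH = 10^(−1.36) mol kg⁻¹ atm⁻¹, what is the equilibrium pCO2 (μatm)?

pCO2 = 656 μatm

α₀ = 1 / (1 + K1/[H⁺] + K1K2/[H⁺]²) = 1 / (1 + 10^+1.93 + 10^+0.41)
   = 1 / (1 + 85.114 + 2.5704) = 1/88.684 = 0.01128
[CO2*] = α₀ × DIC = 0.01128 × 2.54 = 0.02864 mmol/kg
pCO2 = [CO2*]/KH = 2.864×10^-5 / 4.365×10^-2 = 656 μatm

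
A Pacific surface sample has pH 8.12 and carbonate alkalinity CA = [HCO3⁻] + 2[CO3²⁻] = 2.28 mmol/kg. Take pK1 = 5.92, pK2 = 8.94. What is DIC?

CA = [HCO3⁻] + 2[CO3²⁻] = (α₁ + 2α₂)·DIC
At pH 8.12: [H⁺]/K1 = 10^-2.20 = 0.0063096, K2/[H⁺] = 10^-0.82 = 0.15136
α₁ = 1/(1 + 0.0063096 + 0.15136) = 1/1.1577 = 0.8638; α₂ = α₁·K2/[H⁺] = 0.1307
α₁ + 2α₂ = 1.1253
DIC = CA / (α₁ + 2α₂) = 2.28 / 1.1253 = 2.03 mmol/kg

DIC = 2.03 mmol/kg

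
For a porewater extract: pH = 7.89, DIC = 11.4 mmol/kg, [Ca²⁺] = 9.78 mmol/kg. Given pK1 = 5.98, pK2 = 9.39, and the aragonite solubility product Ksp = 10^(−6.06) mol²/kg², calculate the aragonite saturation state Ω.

Ω = 3.88

α₂ = 1 / (1 + [H⁺]/K2 + [H⁺]²/(K1K2)) = 1 / (1 + 10^+1.50 + 10^-0.41)
   = 1 / (1 + 31.623 + 0.38905) = 1/33.012 = 0.03029
[CO3²⁻] = α₂ × DIC = 0.03029 × 11.4 = 0.3453 mmol/kg
Ksp = 10^(−6.06) = 8.710×10^-7
Ω = [Ca²⁺][CO3²⁻]/Ksp = (9.78×10^-3)(3.453×10^-4) / 8.710×10^-7 = 3.88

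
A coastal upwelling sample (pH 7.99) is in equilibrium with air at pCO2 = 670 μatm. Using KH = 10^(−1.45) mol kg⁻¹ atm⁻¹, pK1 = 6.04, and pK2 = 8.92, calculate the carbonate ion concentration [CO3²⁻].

[CO3²⁻] = 0.249 mmol/kg

[CO2*] = KH · pCO2 = 10^(−1.45) × 670×10^-6 = 2.377×10^-5 mol/kg
α₀ = 1/(1 + K1/[H⁺] + K1K2/[H⁺]²) = 1/(1 + 10^+1.95 + 10^+1.02) = 0.009941
DIC = [CO2*]/α₀ = 2.377×10^-5 / 0.009941 = 2.391 mmol/kg
[CO3²⁻] = α₂·DIC; α₂ = 0.1041, so [CO3²⁻] = 0.1041 × 2.391 = 0.249 mmol/kg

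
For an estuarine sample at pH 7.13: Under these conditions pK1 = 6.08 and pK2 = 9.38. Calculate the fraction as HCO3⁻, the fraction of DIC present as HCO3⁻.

α₁ = 1 / (1 + [H⁺]/K1 + K2/[H⁺]) = 1 / (1 + 10^-1.05 + 10^-2.25)
   = 1 / (1 + 0.089125 + 0.0056234) = 1/1.0947 = 0.9135

α₁ = 0.913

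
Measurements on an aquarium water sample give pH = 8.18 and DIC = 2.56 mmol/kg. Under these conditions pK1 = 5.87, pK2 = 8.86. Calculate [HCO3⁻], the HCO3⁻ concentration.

α₁ = 1 / (1 + [H⁺]/K1 + K2/[H⁺]) = 1 / (1 + 10^-2.31 + 10^-0.68)
   = 1 / (1 + 0.0048978 + 0.20893) = 1/1.2138 = 0.8238
[HCO3⁻] = α₁ × DIC = 0.8238 × 2.56 = 2.11 mmol/kg

[HCO3⁻] = 2.11 mmol/kg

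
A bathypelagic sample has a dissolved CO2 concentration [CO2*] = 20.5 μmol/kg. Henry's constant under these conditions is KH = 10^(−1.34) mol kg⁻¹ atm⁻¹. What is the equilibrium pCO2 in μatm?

pCO2 = 448 μatm

KH = 10^(−1.34) = 4.571×10^-2 mol kg⁻¹ atm⁻¹
pCO2 = [CO2*]/KH = 20.5×10^-6 / 4.571×10^-2 = 4.48×10^-4 atm = 448 μatm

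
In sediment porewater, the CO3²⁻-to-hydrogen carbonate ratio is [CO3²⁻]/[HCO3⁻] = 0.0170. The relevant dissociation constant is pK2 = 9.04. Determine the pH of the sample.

From K2 = [H⁺][CO3²⁻]/[HCO3⁻]:  pH = pK2 + log₁₀([CO3²⁻]/[HCO3⁻])
log₁₀(0.0170) = -1.770
pH = 9.04 + (-1.770) = 7.27

pH = 7.27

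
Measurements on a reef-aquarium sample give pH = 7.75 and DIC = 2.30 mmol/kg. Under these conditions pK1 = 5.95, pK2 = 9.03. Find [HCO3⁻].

[HCO3⁻] = 2.15 mmol/kg

α₁ = 1 / (1 + [H⁺]/K1 + K2/[H⁺]) = 1 / (1 + 10^-1.80 + 10^-1.28)
   = 1 / (1 + 0.015849 + 0.052481) = 1/1.0683 = 0.9360
[HCO3⁻] = α₁ × DIC = 0.9360 × 2.30 = 2.15 mmol/kg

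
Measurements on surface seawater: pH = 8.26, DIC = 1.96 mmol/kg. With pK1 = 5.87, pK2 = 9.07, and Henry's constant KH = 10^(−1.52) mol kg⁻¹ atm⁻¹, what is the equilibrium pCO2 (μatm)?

α₀ = 1 / (1 + K1/[H⁺] + K1K2/[H⁺]²) = 1 / (1 + 10^+2.39 + 10^+1.58)
   = 1 / (1 + 245.47 + 38.019) = 1/284.49 = 0.003515
[CO2*] = α₀ × DIC = 0.003515 × 1.96 = 0.006890 mmol/kg = 6.890 μmol/kg
pCO2 = [CO2*]/KH = 6.890×10^-6 / 3.020×10^-2 = 228 μatm

pCO2 = 228 μatm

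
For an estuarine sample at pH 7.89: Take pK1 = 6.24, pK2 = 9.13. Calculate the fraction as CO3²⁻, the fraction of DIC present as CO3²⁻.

α₂ = 0.0533

α₂ = 1 / (1 + [H⁺]/K2 + [H⁺]²/(K1K2)) = 1 / (1 + 10^+1.24 + 10^-0.41)
   = 1 / (1 + 17.378 + 0.38905) = 1/18.767 = 0.05328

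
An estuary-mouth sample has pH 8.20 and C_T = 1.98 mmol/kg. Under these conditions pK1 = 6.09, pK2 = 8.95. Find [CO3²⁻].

[CO3²⁻] = 0.297 mmol/kg

α₂ = 1 / (1 + [H⁺]/K2 + [H⁺]²/(K1K2)) = 1 / (1 + 10^+0.75 + 10^-1.36)
   = 1 / (1 + 5.6234 + 0.043652) = 1/6.6671 = 0.1500
[CO3²⁻] = α₂ × DIC = 0.1500 × 1.98 = 0.297 mmol/kg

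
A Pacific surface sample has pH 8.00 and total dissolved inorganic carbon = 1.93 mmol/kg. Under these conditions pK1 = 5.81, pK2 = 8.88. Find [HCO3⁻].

α₁ = 1 / (1 + [H⁺]/K1 + K2/[H⁺]) = 1 / (1 + 10^-2.19 + 10^-0.88)
   = 1 / (1 + 0.0064565 + 0.13183) = 1/1.1383 = 0.8785
[HCO3⁻] = α₁ × DIC = 0.8785 × 1.93 = 1.70 mmol/kg

[HCO3⁻] = 1.70 mmol/kg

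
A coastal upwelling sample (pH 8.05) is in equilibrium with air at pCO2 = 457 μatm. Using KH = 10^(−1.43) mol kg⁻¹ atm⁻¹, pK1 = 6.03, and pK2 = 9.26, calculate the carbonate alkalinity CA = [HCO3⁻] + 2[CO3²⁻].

CA = 2.00 mmol/kg

[CO2*] = KH · pCO2 = 10^(−1.43) × 457×10^-6 = 1.698×10^-5 mol/kg
α₀ = 1/(1 + K1/[H⁺] + K1K2/[H⁺]²) = 1/(1 + 10^+2.02 + 10^+0.81) = 0.008915
DIC = [CO2*]/α₀ = 1.698×10^-5 / 0.008915 = 1.905 mmol/kg
CA = (α₁ + 2α₂)·DIC = (0.9335 + 2×0.05756) × 1.905 = 2.00 mmol/kg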